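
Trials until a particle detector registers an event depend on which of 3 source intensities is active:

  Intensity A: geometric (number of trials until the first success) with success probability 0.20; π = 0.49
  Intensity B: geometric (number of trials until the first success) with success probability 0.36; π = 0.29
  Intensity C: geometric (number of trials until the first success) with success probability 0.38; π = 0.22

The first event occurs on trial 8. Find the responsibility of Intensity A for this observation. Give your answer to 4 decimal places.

Apply Bayes' rule: the posterior for each component is proportional to its prior times its likelihood at x.
Geometric probabilities:
  p_A = 0.041943
  p_B = 0.015833
  p_C = 0.0133821
Weight by the priors:
  w_A·p_A = 0.49 × 0.041943 = 0.0205521
  w_B·p_B = 0.29 × 0.015833 = 0.00459156
  w_C·p_C = 0.22 × 0.0133821 = 0.00294407
Normaliser: 0.0205521 + 0.00459156 + 0.00294407 = 0.0280877
P(Intensity A | 8) ≈ 0.7317

0.7317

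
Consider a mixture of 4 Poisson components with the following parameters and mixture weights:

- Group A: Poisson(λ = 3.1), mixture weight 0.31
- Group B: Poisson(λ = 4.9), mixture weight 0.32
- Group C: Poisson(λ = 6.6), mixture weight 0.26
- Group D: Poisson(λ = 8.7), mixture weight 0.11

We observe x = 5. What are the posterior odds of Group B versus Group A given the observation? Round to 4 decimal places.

Since P(k|x) ∝ π_k f_k(x), the posterior odds are π_i f_i(x) / (π_j f_j(x)).
Component likelihoods at x = 5:
  f_A = e^(−3.1)·3.1^5/5! = 0.107477
  f_B = e^(−4.9)·4.9^5/5! = 0.17529
  f_C = e^(−6.6)·6.6^5/5! = 0.141969
  f_D = e^(−8.7)·8.7^5/5! = 0.0691915
Odds = (0.32/0.31) × (0.17529/0.107477) = 1.03226 × 1.63095 ≈ 1.6836

1.6836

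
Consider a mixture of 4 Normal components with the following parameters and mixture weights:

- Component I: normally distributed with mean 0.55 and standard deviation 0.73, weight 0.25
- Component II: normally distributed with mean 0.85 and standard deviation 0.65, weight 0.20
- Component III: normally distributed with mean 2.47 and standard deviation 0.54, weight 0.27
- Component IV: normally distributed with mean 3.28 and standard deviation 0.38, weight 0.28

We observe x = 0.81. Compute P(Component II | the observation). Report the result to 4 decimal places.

Apply Bayes' rule: the posterior for each component is proportional to its prior times its likelihood at x.
Component likelihoods at x = 0.81:
  f_I = (1/(0.73·√(2π)))·exp(−(0.81−0.55)²/(2·0.73²)) = 0.546496·exp(-0.06343) = 0.51291
  f_II = (1/(0.65·√(2π)))·exp(−(0.81−0.85)²/(2·0.65²)) = 0.613757·exp(-0.00189) = 0.612596
  f_III = (1/(0.54·√(2π)))·exp(−(0.81−2.47)²/(2·0.54²)) = 0.738782·exp(-4.72497) = 0.00655375
  f_IV = (1/(0.38·√(2π)))·exp(−(0.81−3.28)²/(2·0.38²)) = 1.049848·exp(-21.12500) = 7.02515e-10
Weight by the priors:
  π_I·f_I = 0.25 × 0.51291 = 0.128228
  π_II·f_II = 0.20 × 0.612596 = 0.122519
  π_III·f_III = 0.27 × 0.00655375 = 0.00176951
  π_IV·f_IV = 0.28 × 7.02515e-10 = 1.96704e-10
Marginal: 0.128228 + 0.122519 + 0.00176951 + 1.96704e-10 = 0.252516
P(Component II | data) = 0.122519 / 0.252516 ≈ 0.4852

0.4852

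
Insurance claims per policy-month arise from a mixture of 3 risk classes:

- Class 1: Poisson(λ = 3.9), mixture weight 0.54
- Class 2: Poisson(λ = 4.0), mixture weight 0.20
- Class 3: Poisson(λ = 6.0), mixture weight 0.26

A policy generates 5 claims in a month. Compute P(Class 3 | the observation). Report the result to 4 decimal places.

The responsibility of component k is π_k f_k(x) divided by Σ_j π_j f_j(x).
Poisson probabilities:
  f_1 = 0.152193
  f_2 = 0.156293
  f_3 = 0.160623
Unnormalised posteriors:
  π_1·f_1 = 0.54 × 0.152193 = 0.082184
  π_2·f_2 = 0.20 × 0.156293 = 0.0312587
  π_3·f_3 = 0.26 × 0.160623 = 0.041762
Evidence: 0.082184 + 0.0312587 + 0.041762 = 0.155205
P(Class 3 | the observation) ≈ 0.2691

0.2691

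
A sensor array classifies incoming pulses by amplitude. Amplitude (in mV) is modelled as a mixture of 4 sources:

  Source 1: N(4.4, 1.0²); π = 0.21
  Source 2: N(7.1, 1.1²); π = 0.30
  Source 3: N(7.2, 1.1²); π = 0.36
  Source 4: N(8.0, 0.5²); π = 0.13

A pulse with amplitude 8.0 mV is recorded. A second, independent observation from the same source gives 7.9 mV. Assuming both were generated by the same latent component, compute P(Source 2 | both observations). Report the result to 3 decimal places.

Apply Bayes' rule: the posterior for each component is proportional to its prior times its likelihood at x.
Since both observations come from the same component, the likelihood for component k is f_k(x₁)·f_k(x₂).
  f_1 = [(1/(1.0·√(2π)))·exp(−(8.0−4.4)²/(2·1.0²)) = 0.398942·exp(-6.48000) = 0.000611902] × [0.000872683] = 5.33996e-07
  f_2 = [(1/(1.1·√(2π)))·exp(−(8.0−7.1)²/(2·1.1²)) = 0.362675·exp(-0.33471) = 0.25951] × [0.278396] = 0.0722465
  f_3 = [(1/(1.1·√(2π)))·exp(−(8.0−7.2)²/(2·1.1²)) = 0.362675·exp(-0.26446) = 0.278396] × [0.296198] = 0.0824602
  f_4 = [(1/(0.5·√(2π)))·exp(−(8.0−8.0)²/(2·0.5²)) = 0.797885·exp(-0.00000) = 0.797885] × [0.782085] = 0.624014
Unnormalised posteriors:
  w_1·f_1 = 0.21 × 5.33996e-07 = 1.12139e-07
  w_2·f_2 = 0.30 × 0.0722465 = 0.021674
  w_3·f_3 = 0.36 × 0.0824602 = 0.0296857
  w_4·f_4 = 0.13 × 0.624014 = 0.0811218
Marginal: 1.12139e-07 + 0.021674 + 0.0296857 + 0.0811218 = 0.132482
P(Source 2 | x) = 0.021674 / 0.132482 ≈ 0.164

0.164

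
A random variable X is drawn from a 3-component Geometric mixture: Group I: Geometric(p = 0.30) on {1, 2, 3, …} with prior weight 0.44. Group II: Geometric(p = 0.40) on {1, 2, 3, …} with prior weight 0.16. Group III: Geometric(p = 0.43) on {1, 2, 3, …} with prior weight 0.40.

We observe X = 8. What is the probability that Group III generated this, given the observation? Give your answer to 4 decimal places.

P(component k | x) = π_k·f_k(x) / marginal(x), where marginal(x) = Σ_j π_j·f_j(x).
Component likelihoods at x = 8:
  L_I = 0.0247063
  L_II = 0.0111974
  L_III = 0.00840606
Prior × likelihood for each component:
  π_I·L_I = 0.44 × 0.0247063 = 0.0108708
  π_II·L_II = 0.16 × 0.0111974 = 0.00179159
  π_III·L_III = 0.40 × 0.00840606 = 0.00336242
Normaliser: 0.0108708 + 0.00179159 + 0.00336242 = 0.0160248
Responsibility of Group III: 0.00336242 / 0.0160248 ≈ 0.2098

0.2098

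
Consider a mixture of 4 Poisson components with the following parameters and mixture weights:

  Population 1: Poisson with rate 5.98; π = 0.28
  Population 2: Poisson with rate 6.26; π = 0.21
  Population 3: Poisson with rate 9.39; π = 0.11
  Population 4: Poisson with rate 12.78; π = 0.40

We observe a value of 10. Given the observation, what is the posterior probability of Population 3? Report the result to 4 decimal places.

0.1895

Posterior ∝ prior × likelihood, so P(k | x) ∝ P(Z=k) f_k(x); normalise over all components.
Evaluate each component's likelihood at the observed value:
  f_1 = 0.0407538
  f_2 = 0.048674
  f_3 = 0.122707
  f_4 = 0.0902115
Weight by the priors:
  P(Z=1)·f_1 = 0.28 × 0.0407538 = 0.0114111
  P(Z=2)·f_2 = 0.21 × 0.048674 = 0.0102215
  P(Z=3)·f_3 = 0.11 × 0.122707 = 0.0134977
  P(Z=4)·f_4 = 0.40 × 0.0902115 = 0.0360846
Marginal: 0.0114111 + 0.0102215 + 0.0134977 + 0.0360846 = 0.0712149
P(Population 3 | data) = 0.0134977 / 0.0712149 ≈ 0.1895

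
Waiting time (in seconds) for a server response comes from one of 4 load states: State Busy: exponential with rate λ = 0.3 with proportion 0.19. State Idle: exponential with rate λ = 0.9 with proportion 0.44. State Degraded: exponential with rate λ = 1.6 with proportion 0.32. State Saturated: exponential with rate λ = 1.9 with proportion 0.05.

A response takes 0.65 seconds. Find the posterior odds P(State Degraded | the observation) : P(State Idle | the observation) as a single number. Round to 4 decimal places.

0.8203

Since P(k|x) ∝ w_k f_k(x), the posterior odds are w_i f_i(x) / (w_j f_j(x)).
Component likelihoods at x = 0.65 seconds:
  L_Busy = 0.3·e^(−0.3·0.65) = 0.3·e^(−0.1950) = 0.24685
  L_Idle = 0.9·e^(−0.9·0.65) = 0.9·e^(−0.5850) = 0.501395
  L_Degraded = 1.6·e^(−1.6·0.65) = 1.6·e^(−1.0400) = 0.565527
  L_Saturated = 1.9·e^(−1.9·0.65) = 1.9·e^(−1.2350) = 0.552586
Posterior odds = (w_Degraded·L_Degraded) / (w_Idle·L_Idle) = (0.32·0.565527) / (0.44·0.501395) = 0.180969 / 0.220614 ≈ 0.8203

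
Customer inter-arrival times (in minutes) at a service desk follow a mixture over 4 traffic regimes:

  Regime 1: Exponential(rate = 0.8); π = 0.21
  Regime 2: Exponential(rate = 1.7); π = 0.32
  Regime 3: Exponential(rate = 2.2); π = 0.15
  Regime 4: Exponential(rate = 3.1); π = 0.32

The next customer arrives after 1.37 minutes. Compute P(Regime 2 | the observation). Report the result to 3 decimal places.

0.380

P(component k | x) = P(Z=k)·f_k(x) / marginal(x), where marginal(x) = Σ_j P(Z=j)·f_j(x).
Exponential densities:
  L_1 = 0.8·e^(−0.8·1.37) = 0.8·e^(−1.0960) = 0.267364
  L_2 = 1.7·e^(−1.7·1.37) = 1.7·e^(−2.3290) = 0.165568
  L_3 = 2.2·e^(−2.2·1.37) = 2.2·e^(−3.0140) = 0.108009
  L_4 = 3.1·e^(−3.1·1.37) = 3.1·e^(−4.2470) = 0.044352
Multiply by the mixture weights:
  P(Z=1)·L_1 = 0.21 × 0.267364 = 0.0561465
  P(Z=2)·L_2 = 0.32 × 0.165568 = 0.0529818
  P(Z=3)·L_3 = 0.15 × 0.108009 = 0.0162013
  P(Z=4)·L_4 = 0.32 × 0.044352 = 0.0141926
Evidence: 0.0561465 + 0.0529818 + 0.0162013 + 0.0141926 = 0.139522
Responsibility of Regime 2: 0.0529818 / 0.139522 ≈ 0.380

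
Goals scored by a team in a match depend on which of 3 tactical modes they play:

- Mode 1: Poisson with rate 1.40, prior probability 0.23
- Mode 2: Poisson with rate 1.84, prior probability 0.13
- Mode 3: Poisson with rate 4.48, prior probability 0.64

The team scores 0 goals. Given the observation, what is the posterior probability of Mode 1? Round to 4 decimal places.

0.6703

P(component k | x) = w_k·f_k(x) / marginal(x), where marginal(x) = Σ_j w_j·f_j(x).
Evaluate each component's likelihood at the observed value:
  L_1 = e^(−1.40)·1.40^0/0! = 0.246597
  L_2 = e^(−1.84)·1.84^0/0! = 0.158817
  L_3 = e^(−4.48)·4.48^0/0! = 0.0113334
Prior × likelihood for each component:
  w_1·L_1 = 0.23 × 0.246597 = 0.0567173
  w_2·L_2 = 0.13 × 0.158817 = 0.0206463
  w_3·L_3 = 0.64 × 0.0113334 = 0.00725338
Sum: 0.0567173 + 0.0206463 + 0.00725338 = 0.084617
So the posterior for Mode 1 is 0.0567173 / 0.084617 ≈ 0.6703.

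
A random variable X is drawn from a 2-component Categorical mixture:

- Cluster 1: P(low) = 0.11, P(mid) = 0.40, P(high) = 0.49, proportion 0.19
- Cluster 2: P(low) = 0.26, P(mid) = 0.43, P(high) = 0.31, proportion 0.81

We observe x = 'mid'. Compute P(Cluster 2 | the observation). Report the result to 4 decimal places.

P(component k | x) = w_k·f_k(x) / marginal(x), where marginal(x) = Σ_j w_j·f_j(x).
Evaluate each component's likelihood at the observed value:
  L_1 = P(mid | comp) = 0.40
  L_2 = P(mid | comp) = 0.43
Weight by the priors:
  w_1·L_1 = 0.19 × 0.4 = 0.076
  w_2·L_2 = 0.81 × 0.43 = 0.3483
Sum: 0.076 + 0.3483 = 0.4243
P(Cluster 2 | data) = 0.3483 / 0.4243 ≈ 0.8209

0.8209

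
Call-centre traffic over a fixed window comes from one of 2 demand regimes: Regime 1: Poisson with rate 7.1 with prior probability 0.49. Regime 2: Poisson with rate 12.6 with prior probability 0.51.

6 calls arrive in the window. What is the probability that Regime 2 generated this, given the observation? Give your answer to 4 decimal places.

Apply Bayes' rule: the posterior for each component is proportional to its prior times its likelihood at x.
Component likelihoods at x = 6 calls:
  p_1 = e^(−7.1)·7.1^6/6! = 0.1468
  p_2 = e^(−12.6)·12.6^6/6! = 0.0187405
Unnormalised posteriors:
  π_1·p_1 = 0.49 × 0.1468 = 0.0719321
  π_2·p_2 = 0.51 × 0.0187405 = 0.00955764
Sum: 0.0719321 + 0.00955764 = 0.0814898
P(Regime 2 | data) = 0.00955764 / 0.0814898 ≈ 0.1173

0.1173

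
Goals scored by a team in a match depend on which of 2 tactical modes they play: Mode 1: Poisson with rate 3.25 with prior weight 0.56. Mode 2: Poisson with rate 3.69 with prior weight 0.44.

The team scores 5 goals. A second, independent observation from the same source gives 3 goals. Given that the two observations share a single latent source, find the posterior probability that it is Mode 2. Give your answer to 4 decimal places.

Posterior ∝ prior × likelihood, so P(k | x) ∝ π_k f_k(x); normalise over all components.
Since both observations come from the same component, the likelihood for component k is f_k(x₁)·f_k(x₂).
  f_1 = [0.11716] × [0.221841] = 0.0259908
  f_2 = [0.142365] × [0.209113] = 0.0297704
Prior × likelihood for each component:
  π_1·f_1 = 0.56 × 0.0259908 = 0.0145549
  π_2·f_2 = 0.44 × 0.0297704 = 0.013099
Sum: 0.0145549 + 0.013099 = 0.0276539
P(Mode 2 | x) ≈ 0.4737

0.4737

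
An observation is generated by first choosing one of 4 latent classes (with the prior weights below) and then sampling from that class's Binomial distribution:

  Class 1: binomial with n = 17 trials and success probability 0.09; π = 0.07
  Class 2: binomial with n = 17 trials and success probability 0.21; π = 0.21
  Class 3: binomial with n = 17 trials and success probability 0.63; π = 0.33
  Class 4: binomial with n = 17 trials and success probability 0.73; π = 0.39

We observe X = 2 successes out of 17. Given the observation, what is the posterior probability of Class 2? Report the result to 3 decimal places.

Posterior ∝ prior × likelihood, so P(k | x) ∝ P(Z=k) f_k(x); normalise over all components.
Component likelihoods at x = 2 successes out of 17:
  p_1 = C(17,2)·0.09^2·0.91^15 = 136·0.0081·0.243008 = 0.267698
  p_2 = C(17,2)·0.21^2·0.79^15 = 136·0.0441·0.0291344 = 0.174737
  p_3 = C(17,2)·0.63^2·0.37^15 = 136·0.3969·3.33446e-07 = 1.79989e-05
  p_4 = C(17,2)·0.73^2·0.27^15 = 136·0.5329·2.95431e-09 = 2.14112e-07
Weight by the priors:
  P(Z=1)·p_1 = 0.07 × 0.267698 = 0.0187388
  P(Z=2)·p_2 = 0.21 × 0.174737 = 0.0366947
  P(Z=3)·p_3 = 0.33 × 1.79989e-05 = 5.93964e-06
  P(Z=4)·p_4 = 0.39 × 2.14112e-07 = 8.35037e-08
Denominator: 0.0187388 + 0.0366947 + 5.93964e-06 + 8.35037e-08 = 0.0554396
P(Class 2 | the observation) = 0.0366947 / 0.0554396 ≈ 0.662

0.662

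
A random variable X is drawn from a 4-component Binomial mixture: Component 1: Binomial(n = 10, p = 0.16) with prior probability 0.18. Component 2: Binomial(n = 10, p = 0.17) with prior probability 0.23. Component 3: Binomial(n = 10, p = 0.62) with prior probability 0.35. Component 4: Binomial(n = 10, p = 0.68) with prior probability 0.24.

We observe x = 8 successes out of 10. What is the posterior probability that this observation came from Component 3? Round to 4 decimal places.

0.4955

The responsibility of component k is P(Z=k) f_k(x) divided by Σ_j P(Z=j) f_j(x).
Binomial probabilities:
  p_1 = C(10,8)·0.16^8·0.84^2 = 45·4.29497e-07·0.7056 = 1.36374e-05
  p_2 = C(10,8)·0.17^8·0.83^2 = 45·6.97576e-07·0.6889 = 2.16252e-05
  p_3 = C(10,8)·0.62^8·0.38^2 = 45·0.021834·0.1444 = 0.141877
  p_4 = C(10,8)·0.68^8·0.32^2 = 45·0.0457163·0.1024 = 0.210661
Multiply by the mixture weights:
  P(Z=1)·p_1 = 0.18 × 1.36374e-05 = 2.45473e-06
  P(Z=2)·p_2 = 0.23 × 2.16252e-05 = 4.9738e-06
  P(Z=3)·p_3 = 0.35 × 0.141877 = 0.0496571
  P(Z=4)·p_4 = 0.24 × 0.210661 = 0.0505586
Marginal: 2.45473e-06 + 4.9738e-06 + 0.0496571 + 0.0505586 = 0.100223
P(Component 3 | the observation) ≈ 0.4955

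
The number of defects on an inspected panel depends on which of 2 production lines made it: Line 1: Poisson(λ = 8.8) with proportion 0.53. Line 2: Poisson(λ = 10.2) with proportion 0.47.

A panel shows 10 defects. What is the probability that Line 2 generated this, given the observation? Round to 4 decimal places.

0.4891

Apply Bayes' rule: the posterior for each component is proportional to its prior times its likelihood at x.
Poisson probabilities:
  L_1 = e^(−8.8)·8.8^10/10! = 0.115684
  L_2 = e^(−10.2)·10.2^10/10! = 0.124863
Weight by the priors:
  P(Z=1)·L_1 = 0.53 × 0.115684 = 0.0613124
  P(Z=2)·L_2 = 0.47 × 0.124863 = 0.0586858
Denominator: 0.0613124 + 0.0586858 = 0.119998
So the posterior for Line 2 is 0.0586858 / 0.119998 ≈ 0.4891.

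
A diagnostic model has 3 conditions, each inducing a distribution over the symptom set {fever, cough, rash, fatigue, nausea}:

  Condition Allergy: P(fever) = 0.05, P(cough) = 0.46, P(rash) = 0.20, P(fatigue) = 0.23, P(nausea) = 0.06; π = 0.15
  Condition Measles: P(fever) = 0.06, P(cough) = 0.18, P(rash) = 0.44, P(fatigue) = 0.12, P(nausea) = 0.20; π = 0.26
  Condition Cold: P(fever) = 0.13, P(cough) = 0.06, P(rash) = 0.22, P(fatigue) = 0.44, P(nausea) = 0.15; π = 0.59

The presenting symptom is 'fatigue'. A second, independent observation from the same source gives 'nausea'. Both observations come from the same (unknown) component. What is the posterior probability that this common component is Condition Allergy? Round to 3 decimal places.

P(component k | x) = w_k·f_k(x) / marginal(x), where marginal(x) = Σ_j w_j·f_j(x).
Since both observations come from the same component, the likelihood for component k is f_k(x₁)·f_k(x₂).
  L_Allergy = [0.23] × [0.06] = 0.0138
  L_Measles = [0.12] × [0.2] = 0.024
  L_Cold = [0.44] × [0.15] = 0.066
Prior × likelihood for each component:
  w_Allergy·L_Allergy = 0.15 × 0.0138 = 0.00207
  w_Measles·L_Measles = 0.26 × 0.024 = 0.00624
  w_Cold·L_Cold = 0.59 × 0.066 = 0.03894
Marginal: 0.00207 + 0.00624 + 0.03894 = 0.04725
P(Condition Allergy | x₁,x₂) = 0.00207 / 0.04725 ≈ 0.044

0.044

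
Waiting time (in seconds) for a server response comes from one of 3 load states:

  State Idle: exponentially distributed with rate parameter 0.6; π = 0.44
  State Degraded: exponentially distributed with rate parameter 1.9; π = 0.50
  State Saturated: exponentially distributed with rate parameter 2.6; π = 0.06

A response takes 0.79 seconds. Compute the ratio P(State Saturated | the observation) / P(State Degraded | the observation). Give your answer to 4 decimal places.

0.0945

Posterior odds = (w_i f_i(x)) / (w_j f_j(x)); the normalising sum cancels.
Exponential densities:
  p_Idle = 0.6·e^(−0.6·0.79) = 0.6·e^(−0.4740) = 0.373504
  p_Degraded = 1.9·e^(−1.9·0.79) = 1.9·e^(−1.5010) = 0.423524
  p_Saturated = 2.6·e^(−2.6·0.79) = 2.6·e^(−2.0540) = 0.333375
0.0200025 / 0.211762 ≈ 0.0945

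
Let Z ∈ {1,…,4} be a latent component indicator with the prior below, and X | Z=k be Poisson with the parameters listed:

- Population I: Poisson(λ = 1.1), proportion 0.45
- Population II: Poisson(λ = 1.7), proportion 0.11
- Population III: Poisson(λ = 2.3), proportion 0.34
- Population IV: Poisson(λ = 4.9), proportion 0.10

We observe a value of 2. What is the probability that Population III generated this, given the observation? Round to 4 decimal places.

0.4121

The responsibility of component k is π_k f_k(x) divided by Σ_j π_j f_j(x).
Poisson probabilities:
  p_I = e^(−1.1)·1.1^2/2! = 0.201387
  p_II = e^(−1.7)·1.7^2/2! = 0.263978
  p_III = e^(−2.3)·2.3^2/2! = 0.265185
  p_IV = e^(−4.9)·4.9^2/2! = 0.0893962
Unnormalised posteriors:
  π_I·p_I = 0.45 × 0.201387 = 0.0906242
  π_II·p_II = 0.11 × 0.263978 = 0.0290375
  π_III·p_III = 0.34 × 0.265185 = 0.0901628
  π_IV·p_IV = 0.10 × 0.0893962 = 0.00893962
Evidence: 0.0906242 + 0.0290375 + 0.0901628 + 0.00893962 = 0.218764
P(Population III | data) ≈ 0.4121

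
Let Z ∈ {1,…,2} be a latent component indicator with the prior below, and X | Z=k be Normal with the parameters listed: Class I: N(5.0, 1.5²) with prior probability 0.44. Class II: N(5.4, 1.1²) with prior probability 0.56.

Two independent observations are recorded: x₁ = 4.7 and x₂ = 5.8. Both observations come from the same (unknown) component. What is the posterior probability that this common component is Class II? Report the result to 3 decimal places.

0.680

Posterior ∝ prior × likelihood, so P(k | x) ∝ π_k f_k(x); normalise over all components.
Since both observations come from the same component, the likelihood for component k is f_k(x₁)·f_k(x₂).
  p_I = [0.260695] × [0.230703] = 0.060143
  p_II = [0.296198] × [0.339472] = 0.100551
Unnormalised posteriors:
  π_I·p_I = 0.44 × 0.060143 = 0.0264629
  π_II·p_II = 0.56 × 0.100551 = 0.0563084
Normaliser: 0.0264629 + 0.0563084 = 0.0827714
Responsibility of Class II: 0.0563084 / 0.0827714 ≈ 0.680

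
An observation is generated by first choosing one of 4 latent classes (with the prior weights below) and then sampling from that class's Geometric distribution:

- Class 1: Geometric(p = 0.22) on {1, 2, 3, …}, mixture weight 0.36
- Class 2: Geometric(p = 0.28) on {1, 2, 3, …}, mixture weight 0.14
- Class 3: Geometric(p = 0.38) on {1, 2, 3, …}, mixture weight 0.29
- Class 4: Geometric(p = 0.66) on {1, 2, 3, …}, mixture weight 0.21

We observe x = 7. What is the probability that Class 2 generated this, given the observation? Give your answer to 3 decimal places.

0.183

P(component k | x) = π_k·f_k(x) / marginal(x), where marginal(x) = Σ_j π_j·f_j(x).
Component likelihoods at x = 7:
  f_1 = 0.0495439
  f_2 = 0.0390079
  f_3 = 0.0215841
  f_4 = 0.00101957
Prior × likelihood for each component:
  π_1·f_1 = 0.36 × 0.0495439 = 0.0178358
  π_2·f_2 = 0.14 × 0.0390079 = 0.00546111
  π_3·f_3 = 0.29 × 0.0215841 = 0.00625939
  π_4·f_4 = 0.21 × 0.00101957 = 0.00021411
Normaliser: 0.0178358 + 0.00546111 + 0.00625939 + 0.00021411 = 0.0297704
Responsibility of Class 2: 0.00546111 / 0.0297704 ≈ 0.183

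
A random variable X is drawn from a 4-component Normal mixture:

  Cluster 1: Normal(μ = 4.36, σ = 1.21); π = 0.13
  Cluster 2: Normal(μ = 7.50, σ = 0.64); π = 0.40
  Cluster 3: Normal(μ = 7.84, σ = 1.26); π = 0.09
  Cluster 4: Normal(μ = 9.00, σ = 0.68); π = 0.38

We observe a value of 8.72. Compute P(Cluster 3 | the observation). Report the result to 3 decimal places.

By Bayes' theorem, P(k | x) = P(Z=k) f_k(x) / Σ_j P(Z=j) f_j(x).
Component likelihoods at x = 8.72:
  p_1 = 0.000499719
  p_2 = 0.101312
  p_3 = 0.248096
  p_4 = 0.538994
Prior × likelihood for each component:
  P(Z=1)·p_1 = 0.13 × 0.000499719 = 6.49634e-05
  P(Z=2)·p_2 = 0.40 × 0.101312 = 0.040525
  P(Z=3)·p_3 = 0.09 × 0.248096 = 0.0223286
  P(Z=4)·p_4 = 0.38 × 0.538994 = 0.204818
Marginal: 6.49634e-05 + 0.040525 + 0.0223286 + 0.204818 = 0.267736
So the posterior for Cluster 3 is 0.0223286 / 0.267736 ≈ 0.083.

0.083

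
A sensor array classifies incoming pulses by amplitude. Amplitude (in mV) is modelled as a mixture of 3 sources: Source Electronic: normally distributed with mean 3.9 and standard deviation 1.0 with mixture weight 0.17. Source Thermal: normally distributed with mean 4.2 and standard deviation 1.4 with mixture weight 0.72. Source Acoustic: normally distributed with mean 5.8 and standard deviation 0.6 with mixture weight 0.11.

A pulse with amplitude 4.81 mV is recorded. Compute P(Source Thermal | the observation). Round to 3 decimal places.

0.746

P(component k | x) = π_k·f_k(x) / marginal(x), where marginal(x) = Σ_j π_j·f_j(x).
Evaluate each component's likelihood at the observed value:
  p_Electronic = 0.263688
  p_Thermal = 0.259154
  p_Acoustic = 0.170442
Weight by the priors:
  π_Electronic·p_Electronic = 0.17 × 0.263688 = 0.044827
  π_Thermal·p_Thermal = 0.72 × 0.259154 = 0.186591
  π_Acoustic·p_Acoustic = 0.11 × 0.170442 = 0.0187486
Normaliser: 0.044827 + 0.186591 + 0.0187486 = 0.250166
P(Source Thermal | x) ≈ 0.746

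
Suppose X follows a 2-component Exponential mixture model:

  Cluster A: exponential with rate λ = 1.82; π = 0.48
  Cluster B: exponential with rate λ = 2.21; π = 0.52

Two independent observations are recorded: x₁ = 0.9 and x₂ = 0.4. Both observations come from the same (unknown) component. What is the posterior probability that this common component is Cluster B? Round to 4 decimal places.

By Bayes' theorem, P(k | x) = π_k f_k(x) / Σ_j π_j f_j(x).
Since both observations come from the same component, the likelihood for component k is f_k(x₁)·f_k(x₂).
  p_A = [1.82·e^(−1.82·0.9) = 1.82·e^(−1.6380) = 0.35375] × [0.87883] = 0.310887
  p_B = [2.21·e^(−2.21·0.9) = 2.21·e^(−1.9890) = 0.302399] × [0.913011] = 0.276094
Unnormalised posteriors:
  π_A·p_A = 0.48 × 0.310887 = 0.149226
  π_B·p_B = 0.52 × 0.276094 = 0.143569
Normaliser: 0.149226 + 0.143569 = 0.292794
Responsibility of Cluster B: 0.143569 / 0.292794 ≈ 0.4903

0.4903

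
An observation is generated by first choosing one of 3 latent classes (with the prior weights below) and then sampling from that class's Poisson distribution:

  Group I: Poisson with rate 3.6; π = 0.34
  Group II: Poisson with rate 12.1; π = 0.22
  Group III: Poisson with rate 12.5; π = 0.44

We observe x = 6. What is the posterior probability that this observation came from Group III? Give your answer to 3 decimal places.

0.206

The responsibility of component k is π_k f_k(x) divided by Σ_j π_j f_j(x).
Evaluate each component's likelihood at the observed value:
  L_I = 0.0826081
  L_II = 0.0242335
  L_III = 0.0197445
Unnormalised posteriors:
  π_I·L_I = 0.34 × 0.0826081 = 0.0280867
  π_II·L_II = 0.22 × 0.0242335 = 0.00533137
  π_III·L_III = 0.44 × 0.0197445 = 0.00868759
Normaliser: 0.0280867 + 0.00533137 + 0.00868759 = 0.0421057
P(Group III | the observation) ≈ 0.206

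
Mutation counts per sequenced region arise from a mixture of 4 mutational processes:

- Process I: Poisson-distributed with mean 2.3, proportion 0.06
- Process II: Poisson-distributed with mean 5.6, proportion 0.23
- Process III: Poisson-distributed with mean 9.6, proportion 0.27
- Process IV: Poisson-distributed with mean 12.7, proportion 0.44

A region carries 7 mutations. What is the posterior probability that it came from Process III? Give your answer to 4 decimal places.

0.3840

By Bayes' theorem, P(k | x) = π_k f_k(x) / Σ_j π_j f_j(x).
Evaluate each component's likelihood at the observed value:
  f_I = e^(−2.3)·2.3^7/7! = 0.00677309
  f_II = e^(−5.6)·5.6^7/7! = 0.126717
  f_III = e^(−9.6)·9.6^7/7! = 0.100981
  f_IV = e^(−12.7)·12.7^7/7! = 0.0322593
Prior × likelihood for each component:
  π_I·f_I = 0.06 × 0.00677309 = 0.000406386
  π_II·f_II = 0.23 × 0.126717 = 0.029145
  π_III·f_III = 0.27 × 0.100981 = 0.027265
  π_IV·f_IV = 0.44 × 0.0322593 = 0.0141941
Evidence: 0.000406386 + 0.029145 + 0.027265 + 0.0141941 = 0.0710105
So the posterior for Process III is 0.027265 / 0.0710105 ≈ 0.3840.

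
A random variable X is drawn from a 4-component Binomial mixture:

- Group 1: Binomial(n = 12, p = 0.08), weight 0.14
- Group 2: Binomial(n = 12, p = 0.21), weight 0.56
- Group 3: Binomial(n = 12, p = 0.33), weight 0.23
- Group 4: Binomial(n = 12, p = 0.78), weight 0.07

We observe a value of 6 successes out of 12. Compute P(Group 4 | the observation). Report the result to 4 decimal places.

The responsibility of component k is w_k f_k(x) divided by Σ_j w_j f_j(x).
Binomial probabilities:
  L_1 = 0.000146872
  L_2 = 0.0192642
  L_3 = 0.107945
  L_4 = 0.0235926
Prior × likelihood for each component:
  w_1·L_1 = 0.14 × 0.000146872 = 2.05621e-05
  w_2·L_2 = 0.56 × 0.0192642 = 0.0107879
  w_3·L_3 = 0.23 × 0.107945 = 0.0248275
  w_4·L_4 = 0.07 × 0.0235926 = 0.00165148
Evidence: 2.05621e-05 + 0.0107879 + 0.0248275 + 0.00165148 = 0.0372874
Responsibility of Group 4: 0.00165148 / 0.0372874 ≈ 0.0443

0.0443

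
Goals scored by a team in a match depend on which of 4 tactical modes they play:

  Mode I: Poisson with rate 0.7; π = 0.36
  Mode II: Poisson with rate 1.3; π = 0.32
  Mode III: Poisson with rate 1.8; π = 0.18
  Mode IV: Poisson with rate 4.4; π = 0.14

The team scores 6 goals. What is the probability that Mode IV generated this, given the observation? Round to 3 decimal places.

0.896

Posterior ∝ prior × likelihood, so P(k | x) ∝ w_k f_k(x); normalise over all components.
Evaluate each component's likelihood at the observed value:
  L_I = e^(−0.7)·0.7^6/6! = 8.11427e-05
  L_II = e^(−1.3)·1.3^6/6! = 0.00182703
  L_III = e^(−1.8)·1.8^6/6! = 0.00780859
  L_IV = e^(−4.4)·4.4^6/6! = 0.123734
Prior × likelihood for each component:
  w_I·L_I = 0.36 × 8.11427e-05 = 2.92114e-05
  w_II·L_II = 0.32 × 0.00182703 = 0.000584648
  w_III·L_III = 0.18 × 0.00780859 = 0.00140555
  w_IV·L_IV = 0.14 × 0.123734 = 0.0173227
Denominator: 2.92114e-05 + 0.000584648 + 0.00140555 + 0.0173227 = 0.0193421
P(Mode IV | the observation) = 0.0173227 / 0.0193421 ≈ 0.896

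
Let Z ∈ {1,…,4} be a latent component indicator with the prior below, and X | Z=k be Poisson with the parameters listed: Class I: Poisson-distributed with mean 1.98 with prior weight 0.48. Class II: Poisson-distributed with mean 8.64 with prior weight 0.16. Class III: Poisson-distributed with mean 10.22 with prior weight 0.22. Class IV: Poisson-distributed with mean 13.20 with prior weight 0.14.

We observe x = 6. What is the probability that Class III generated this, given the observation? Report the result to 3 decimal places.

By Bayes' theorem, P(k | x) = π_k f_k(x) / Σ_j π_j f_j(x).
Poisson probabilities:
  f_I = e^(−1.98)·1.98^6/6! = 0.0115546
  f_II = e^(−8.64)·8.64^6/6! = 0.102199
  f_III = e^(−10.22)·10.22^6/6! = 0.0576611
  f_IV = e^(−13.20)·13.20^6/6! = 0.0135964
Multiply by the mixture weights:
  π_I·f_I = 0.48 × 0.0115546 = 0.00554622
  π_II·f_II = 0.16 × 0.102199 = 0.0163518
  π_III·f_III = 0.22 × 0.0576611 = 0.0126855
  π_IV·f_IV = 0.14 × 0.0135964 = 0.0019035
Normaliser: 0.00554622 + 0.0163518 + 0.0126855 + 0.0019035 = 0.036487
P(Class III | 6) = 0.0126855 / 0.036487 ≈ 0.348

0.348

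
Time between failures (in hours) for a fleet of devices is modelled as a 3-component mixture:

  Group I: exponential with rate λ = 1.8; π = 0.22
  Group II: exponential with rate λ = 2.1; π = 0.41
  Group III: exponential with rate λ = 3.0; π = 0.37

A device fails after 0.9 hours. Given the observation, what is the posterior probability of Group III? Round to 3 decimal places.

0.264

By Bayes' theorem, P(k | x) = π_k f_k(x) / Σ_j π_j f_j(x).
Component likelihoods at x = 0.9 hours:
  p_I = 1.8·e^(−1.8·0.9) = 1.8·e^(−1.6200) = 0.356218
  p_II = 2.1·e^(−2.1·0.9) = 2.1·e^(−1.8900) = 0.317251
  p_III = 3.0·e^(−3.0·0.9) = 3.0·e^(−2.7000) = 0.201617
Unnormalised posteriors:
  π_I·p_I = 0.22 × 0.356218 = 0.0783679
  π_II·p_II = 0.41 × 0.317251 = 0.130073
  π_III·p_III = 0.37 × 0.201617 = 0.0745981
Evidence: 0.0783679 + 0.130073 + 0.0745981 = 0.283039
So the posterior for Group III is 0.0745981 / 0.283039 ≈ 0.264.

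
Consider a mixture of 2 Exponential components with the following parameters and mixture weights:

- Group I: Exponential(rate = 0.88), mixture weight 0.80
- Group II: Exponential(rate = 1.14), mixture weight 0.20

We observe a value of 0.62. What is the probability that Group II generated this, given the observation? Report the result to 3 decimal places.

0.216

P(component k | x) = P(Z=k)·f_k(x) / marginal(x), where marginal(x) = Σ_j P(Z=j)·f_j(x).
Exponential densities:
  f_I = 0.88·e^(−0.88·0.62) = 0.88·e^(−0.5456) = 0.509955
  f_II = 1.14·e^(−1.14·0.62) = 1.14·e^(−0.7068) = 0.562271
Weight by the priors:
  P(Z=I)·f_I = 0.80 × 0.509955 = 0.407964
  P(Z=II)·f_II = 0.20 × 0.562271 = 0.112454
Sum: 0.407964 + 0.112454 = 0.520418
P(Group II | 0.62) ≈ 0.216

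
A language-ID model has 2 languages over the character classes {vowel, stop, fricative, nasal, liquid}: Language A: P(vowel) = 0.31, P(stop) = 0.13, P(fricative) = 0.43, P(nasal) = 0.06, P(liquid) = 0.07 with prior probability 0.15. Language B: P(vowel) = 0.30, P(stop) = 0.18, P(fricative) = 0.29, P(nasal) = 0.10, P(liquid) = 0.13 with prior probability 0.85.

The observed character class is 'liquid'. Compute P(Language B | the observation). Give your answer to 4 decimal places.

P(component k | x) = π_k·f_k(x) / marginal(x), where marginal(x) = Σ_j π_j·f_j(x).
Evaluate each component's likelihood at the observed value:
  f_A = 0.07
  f_B = 0.13
Multiply by the mixture weights:
  π_A·f_A = 0.15 × 0.07 = 0.0105
  π_B·f_B = 0.85 × 0.13 = 0.1105
Normaliser: 0.0105 + 0.1105 = 0.121
Responsibility of Language B: 0.1105 / 0.121 ≈ 0.9132

0.9132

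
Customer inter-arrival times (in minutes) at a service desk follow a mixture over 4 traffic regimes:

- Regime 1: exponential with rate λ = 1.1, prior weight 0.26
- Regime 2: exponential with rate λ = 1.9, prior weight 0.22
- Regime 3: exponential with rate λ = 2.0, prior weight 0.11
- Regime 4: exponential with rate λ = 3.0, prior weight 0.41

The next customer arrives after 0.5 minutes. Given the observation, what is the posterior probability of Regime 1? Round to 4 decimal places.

0.2419

Apply Bayes' rule: the posterior for each component is proportional to its prior times its likelihood at x.
Exponential densities:
  L_1 = 0.634645
  L_2 = 0.734808
  L_3 = 0.735759
  L_4 = 0.66939
Prior × likelihood for each component:
  π_1·L_1 = 0.26 × 0.634645 = 0.165008
  π_2·L_2 = 0.22 × 0.734808 = 0.161658
  π_3·L_3 = 0.11 × 0.735759 = 0.0809335
  π_4·L_4 = 0.41 × 0.66939 = 0.27445
Sum: 0.165008 + 0.161658 + 0.0809335 + 0.27445 = 0.682049
So the posterior for Regime 1 is 0.165008 / 0.682049 ≈ 0.2419.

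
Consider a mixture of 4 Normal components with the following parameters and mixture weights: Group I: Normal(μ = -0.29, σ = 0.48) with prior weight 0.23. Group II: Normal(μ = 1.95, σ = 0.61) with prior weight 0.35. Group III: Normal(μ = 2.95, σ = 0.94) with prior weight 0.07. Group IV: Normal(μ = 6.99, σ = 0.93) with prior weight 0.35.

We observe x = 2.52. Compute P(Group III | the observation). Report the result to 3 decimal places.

0.153

P(component k | x) = π_k·f_k(x) / marginal(x), where marginal(x) = Σ_j π_j·f_j(x).
Normal densities:
  f_I = 3.0044e-08
  f_II = 0.422647
  f_III = 0.382246
  f_IV = 4.12949e-06
Weight by the priors:
  π_I·f_I = 0.23 × 3.0044e-08 = 6.91012e-09
  π_II·f_II = 0.35 × 0.422647 = 0.147926
  π_III·f_III = 0.07 × 0.382246 = 0.0267572
  π_IV·f_IV = 0.35 × 4.12949e-06 = 1.44532e-06
Marginal: 6.91012e-09 + 0.147926 + 0.0267572 + 1.44532e-06 = 0.174685
So the posterior for Group III is 0.0267572 / 0.174685 ≈ 0.153.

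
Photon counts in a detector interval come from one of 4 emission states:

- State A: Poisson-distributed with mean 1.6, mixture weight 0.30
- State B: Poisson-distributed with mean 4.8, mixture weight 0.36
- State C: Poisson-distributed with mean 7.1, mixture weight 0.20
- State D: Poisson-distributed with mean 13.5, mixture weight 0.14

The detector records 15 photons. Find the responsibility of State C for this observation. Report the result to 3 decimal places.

Apply Bayes' rule: the posterior for each component is proportional to its prior times its likelihood at x.
Poisson probabilities:
  p_A = e^(−1.6)·1.6^15/15! = 1.78004e-10
  p_B = e^(−4.8)·4.8^15/15! = 0.000104113
  p_C = e^(−7.1)·7.1^15/15! = 0.00370582
  p_D = e^(−13.5)·13.5^15/15! = 0.0945217
Weight by the priors:
  w_A·p_A = 0.30 × 1.78004e-10 = 5.34011e-11
  w_B·p_B = 0.36 × 0.000104113 = 3.74807e-05
  w_C·p_C = 0.20 × 0.00370582 = 0.000741165
  w_D·p_D = 0.14 × 0.0945217 = 0.013233
Sum: 5.34011e-11 + 3.74807e-05 + 0.000741165 + 0.013233 = 0.0140117
P(State C | x) = 0.000741165 / 0.0140117 ≈ 0.053

0.053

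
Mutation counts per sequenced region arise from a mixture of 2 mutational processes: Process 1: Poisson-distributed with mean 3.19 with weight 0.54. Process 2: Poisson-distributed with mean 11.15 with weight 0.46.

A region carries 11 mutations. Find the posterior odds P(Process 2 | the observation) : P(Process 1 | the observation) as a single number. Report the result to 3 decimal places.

282.948

Only the two components matter; the odds are (π_i f_i(x)) / (π_j f_j(x)).
Component likelihoods at x = 11 mutations:
  f_1 = e^(−3.19)·3.19^11/11! = 0.00035904
  f_2 = e^(−11.15)·11.15^11/11! = 0.119257
0.0548583 / 0.000193881 ≈ 282.948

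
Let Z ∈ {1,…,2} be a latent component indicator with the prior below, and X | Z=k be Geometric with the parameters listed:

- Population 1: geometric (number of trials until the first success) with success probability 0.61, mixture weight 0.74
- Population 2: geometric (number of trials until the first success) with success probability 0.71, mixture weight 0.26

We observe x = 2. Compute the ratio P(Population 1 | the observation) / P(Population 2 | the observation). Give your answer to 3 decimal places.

The posterior odds equal the prior odds times the likelihood ratio: (π_i/π_j)·(f_i(x)/f_j(x)).
Component likelihoods at x = 2:
  L_1 = 0.61·(1−0.61)^1 = 0.61·0.39 = 0.2379
  L_2 = 0.71·(1−0.71)^1 = 0.71·0.29 = 0.2059
Odds = (0.74/0.26) × (0.2379/0.2059) = 2.84615 × 1.15542 ≈ 3.288

3.288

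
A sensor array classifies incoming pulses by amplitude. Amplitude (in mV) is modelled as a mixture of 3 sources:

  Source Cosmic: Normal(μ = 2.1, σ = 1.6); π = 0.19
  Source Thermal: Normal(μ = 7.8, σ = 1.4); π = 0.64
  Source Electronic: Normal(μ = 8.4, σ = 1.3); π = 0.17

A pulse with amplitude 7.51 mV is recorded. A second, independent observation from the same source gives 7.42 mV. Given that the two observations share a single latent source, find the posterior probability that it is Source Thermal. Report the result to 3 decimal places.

The responsibility of component k is π_k f_k(x) divided by Σ_j π_j f_j(x).
Since both observations come from the same component, the likelihood for component k is f_k(x₁)·f_k(x₂).
  p_Cosmic = [0.000820688] × [0.000991041] = 8.13335e-07
  p_Thermal = [0.27891] × [0.274653] = 0.0766035
  p_Electronic = [0.242767] × [0.230975] = 0.0560732
Unnormalised posteriors:
  π_Cosmic·p_Cosmic = 0.19 × 8.13335e-07 = 1.54534e-07
  π_Thermal·p_Thermal = 0.64 × 0.0766035 = 0.0490262
  π_Electronic·p_Electronic = 0.17 × 0.0560732 = 0.00953245
Normaliser: 1.54534e-07 + 0.0490262 + 0.00953245 = 0.0585589
Responsibility of Source Thermal: 0.0490262 / 0.0585589 ≈ 0.837

0.837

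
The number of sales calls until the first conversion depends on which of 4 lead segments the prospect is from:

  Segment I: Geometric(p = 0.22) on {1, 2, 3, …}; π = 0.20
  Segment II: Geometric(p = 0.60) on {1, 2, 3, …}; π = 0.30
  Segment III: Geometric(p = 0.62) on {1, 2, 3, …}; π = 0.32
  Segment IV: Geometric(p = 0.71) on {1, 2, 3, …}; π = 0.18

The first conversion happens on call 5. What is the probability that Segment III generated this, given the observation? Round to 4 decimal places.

The responsibility of component k is P(Z=k) f_k(x) divided by Σ_j P(Z=j) f_j(x).
Component likelihoods at x = 5:
  p_I = 0.0814331
  p_II = 0.01536
  p_III = 0.0129278
  p_IV = 0.0050217
Multiply by the mixture weights:
  P(Z=I)·p_I = 0.20 × 0.0814331 = 0.0162866
  P(Z=II)·p_II = 0.30 × 0.01536 = 0.004608
  P(Z=III)·p_III = 0.32 × 0.0129278 = 0.00413691
  P(Z=IV)·p_IV = 0.18 × 0.0050217 = 0.000903905
Sum: 0.0162866 + 0.004608 + 0.00413691 + 0.000903905 = 0.0259354
P(Segment III | data) ≈ 0.1595

0.1595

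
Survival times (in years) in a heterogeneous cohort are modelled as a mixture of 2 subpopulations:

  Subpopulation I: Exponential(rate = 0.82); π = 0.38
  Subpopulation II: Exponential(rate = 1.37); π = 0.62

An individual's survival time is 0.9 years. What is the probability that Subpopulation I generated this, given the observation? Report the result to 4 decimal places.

0.3757

Posterior ∝ prior × likelihood, so P(k | x) ∝ w_k f_k(x); normalise over all components.
Component likelihoods at x = 0.9 years:
  L_I = 0.392017
  L_II = 0.399241
Prior × likelihood for each component:
  w_I·L_I = 0.38 × 0.392017 = 0.148966
  w_II·L_II = 0.62 × 0.399241 = 0.24753
Evidence: 0.148966 + 0.24753 = 0.396496
Responsibility of Subpopulation I: 0.148966 / 0.396496 ≈ 0.3757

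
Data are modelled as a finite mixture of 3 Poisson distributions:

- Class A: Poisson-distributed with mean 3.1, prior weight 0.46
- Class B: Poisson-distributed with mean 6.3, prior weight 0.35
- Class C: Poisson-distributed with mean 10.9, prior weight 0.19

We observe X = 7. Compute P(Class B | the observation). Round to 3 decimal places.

0.676

P(component k | x) = π_k·f_k(x) / marginal(x), where marginal(x) = Σ_j π_j·f_j(x).
Component likelihoods at x = 7:
  f_A = 0.0245917
  f_B = 0.143515
  f_C = 0.0669492
Prior × likelihood for each component:
  π_A·f_A = 0.46 × 0.0245917 = 0.0113122
  π_B·f_B = 0.35 × 0.143515 = 0.0502303
  π_C·f_C = 0.19 × 0.0669492 = 0.0127203
Sum: 0.0113122 + 0.0502303 + 0.0127203 = 0.0742629
So the posterior for Class B is 0.0502303 / 0.0742629 ≈ 0.676.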